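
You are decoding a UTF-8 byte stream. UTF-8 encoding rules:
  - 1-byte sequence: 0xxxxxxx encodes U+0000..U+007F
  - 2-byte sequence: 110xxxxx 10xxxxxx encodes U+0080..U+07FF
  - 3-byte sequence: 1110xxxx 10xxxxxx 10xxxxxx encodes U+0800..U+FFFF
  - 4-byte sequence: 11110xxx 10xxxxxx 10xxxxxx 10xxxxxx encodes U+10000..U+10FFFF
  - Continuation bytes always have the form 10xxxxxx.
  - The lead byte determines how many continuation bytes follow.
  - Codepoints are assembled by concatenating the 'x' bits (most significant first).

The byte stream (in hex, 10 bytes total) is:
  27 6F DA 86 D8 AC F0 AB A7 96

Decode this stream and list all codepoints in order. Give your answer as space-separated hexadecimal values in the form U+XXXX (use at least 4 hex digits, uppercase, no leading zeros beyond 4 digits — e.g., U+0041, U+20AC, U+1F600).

Byte[0]=27: 1-byte ASCII. cp=U+0027
Byte[1]=6F: 1-byte ASCII. cp=U+006F
Byte[2]=DA: 2-byte lead, need 1 cont bytes. acc=0x1A
Byte[3]=86: continuation. acc=(acc<<6)|0x06=0x686
Completed: cp=U+0686 (starts at byte 2)
Byte[4]=D8: 2-byte lead, need 1 cont bytes. acc=0x18
Byte[5]=AC: continuation. acc=(acc<<6)|0x2C=0x62C
Completed: cp=U+062C (starts at byte 4)
Byte[6]=F0: 4-byte lead, need 3 cont bytes. acc=0x0
Byte[7]=AB: continuation. acc=(acc<<6)|0x2B=0x2B
Byte[8]=A7: continuation. acc=(acc<<6)|0x27=0xAE7
Byte[9]=96: continuation. acc=(acc<<6)|0x16=0x2B9D6
Completed: cp=U+2B9D6 (starts at byte 6)

Answer: U+0027 U+006F U+0686 U+062C U+2B9D6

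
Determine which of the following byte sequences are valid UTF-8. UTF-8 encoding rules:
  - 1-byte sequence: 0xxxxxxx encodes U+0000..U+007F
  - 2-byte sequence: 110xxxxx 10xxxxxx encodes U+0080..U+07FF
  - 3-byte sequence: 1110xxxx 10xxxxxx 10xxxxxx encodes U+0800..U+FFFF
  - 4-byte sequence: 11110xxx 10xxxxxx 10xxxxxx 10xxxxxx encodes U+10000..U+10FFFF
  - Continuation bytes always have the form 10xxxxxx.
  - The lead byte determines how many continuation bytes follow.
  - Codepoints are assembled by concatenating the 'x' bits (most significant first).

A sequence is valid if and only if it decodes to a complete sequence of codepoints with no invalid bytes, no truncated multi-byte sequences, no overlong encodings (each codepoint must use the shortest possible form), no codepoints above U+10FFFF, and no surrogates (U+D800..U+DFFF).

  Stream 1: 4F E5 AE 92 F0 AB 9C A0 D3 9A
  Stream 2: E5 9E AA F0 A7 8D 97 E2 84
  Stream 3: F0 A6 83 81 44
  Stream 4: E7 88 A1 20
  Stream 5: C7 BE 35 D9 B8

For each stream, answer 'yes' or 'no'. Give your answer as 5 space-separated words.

Stream 1: decodes cleanly. VALID
Stream 2: error at byte offset 9. INVALID
Stream 3: decodes cleanly. VALID
Stream 4: decodes cleanly. VALID
Stream 5: decodes cleanly. VALID

Answer: yes no yes yes yes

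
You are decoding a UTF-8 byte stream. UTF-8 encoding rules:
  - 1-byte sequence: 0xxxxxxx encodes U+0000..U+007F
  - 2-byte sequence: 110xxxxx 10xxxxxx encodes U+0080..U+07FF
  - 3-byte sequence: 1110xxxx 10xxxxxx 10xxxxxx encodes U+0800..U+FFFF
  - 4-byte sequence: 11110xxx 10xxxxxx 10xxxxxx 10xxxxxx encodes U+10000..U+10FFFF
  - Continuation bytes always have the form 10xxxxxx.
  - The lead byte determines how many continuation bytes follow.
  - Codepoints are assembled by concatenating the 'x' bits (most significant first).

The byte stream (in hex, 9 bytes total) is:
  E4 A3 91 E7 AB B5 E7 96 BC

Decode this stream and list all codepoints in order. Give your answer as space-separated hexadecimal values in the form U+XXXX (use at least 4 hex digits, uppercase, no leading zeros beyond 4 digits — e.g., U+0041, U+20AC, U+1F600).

Answer: U+48D1 U+7AF5 U+75BC

Derivation:
Byte[0]=E4: 3-byte lead, need 2 cont bytes. acc=0x4
Byte[1]=A3: continuation. acc=(acc<<6)|0x23=0x123
Byte[2]=91: continuation. acc=(acc<<6)|0x11=0x48D1
Completed: cp=U+48D1 (starts at byte 0)
Byte[3]=E7: 3-byte lead, need 2 cont bytes. acc=0x7
Byte[4]=AB: continuation. acc=(acc<<6)|0x2B=0x1EB
Byte[5]=B5: continuation. acc=(acc<<6)|0x35=0x7AF5
Completed: cp=U+7AF5 (starts at byte 3)
Byte[6]=E7: 3-byte lead, need 2 cont bytes. acc=0x7
Byte[7]=96: continuation. acc=(acc<<6)|0x16=0x1D6
Byte[8]=BC: continuation. acc=(acc<<6)|0x3C=0x75BC
Completed: cp=U+75BC (starts at byte 6)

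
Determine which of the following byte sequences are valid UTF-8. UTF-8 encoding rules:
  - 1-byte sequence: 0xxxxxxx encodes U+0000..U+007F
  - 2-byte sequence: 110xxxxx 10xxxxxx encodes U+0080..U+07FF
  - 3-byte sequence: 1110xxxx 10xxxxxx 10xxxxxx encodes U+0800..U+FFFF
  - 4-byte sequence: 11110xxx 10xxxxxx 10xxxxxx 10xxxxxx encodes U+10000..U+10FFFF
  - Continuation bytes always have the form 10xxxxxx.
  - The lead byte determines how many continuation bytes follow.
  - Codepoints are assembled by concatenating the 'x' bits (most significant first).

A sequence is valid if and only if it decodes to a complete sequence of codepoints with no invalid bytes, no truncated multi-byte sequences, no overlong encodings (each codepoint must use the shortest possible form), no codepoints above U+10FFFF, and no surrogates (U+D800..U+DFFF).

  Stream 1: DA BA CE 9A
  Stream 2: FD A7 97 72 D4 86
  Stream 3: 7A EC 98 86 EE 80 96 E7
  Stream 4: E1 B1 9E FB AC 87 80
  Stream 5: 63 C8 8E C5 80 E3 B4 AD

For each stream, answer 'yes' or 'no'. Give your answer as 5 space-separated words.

Stream 1: decodes cleanly. VALID
Stream 2: error at byte offset 0. INVALID
Stream 3: error at byte offset 8. INVALID
Stream 4: error at byte offset 3. INVALID
Stream 5: decodes cleanly. VALID

Answer: yes no no no yes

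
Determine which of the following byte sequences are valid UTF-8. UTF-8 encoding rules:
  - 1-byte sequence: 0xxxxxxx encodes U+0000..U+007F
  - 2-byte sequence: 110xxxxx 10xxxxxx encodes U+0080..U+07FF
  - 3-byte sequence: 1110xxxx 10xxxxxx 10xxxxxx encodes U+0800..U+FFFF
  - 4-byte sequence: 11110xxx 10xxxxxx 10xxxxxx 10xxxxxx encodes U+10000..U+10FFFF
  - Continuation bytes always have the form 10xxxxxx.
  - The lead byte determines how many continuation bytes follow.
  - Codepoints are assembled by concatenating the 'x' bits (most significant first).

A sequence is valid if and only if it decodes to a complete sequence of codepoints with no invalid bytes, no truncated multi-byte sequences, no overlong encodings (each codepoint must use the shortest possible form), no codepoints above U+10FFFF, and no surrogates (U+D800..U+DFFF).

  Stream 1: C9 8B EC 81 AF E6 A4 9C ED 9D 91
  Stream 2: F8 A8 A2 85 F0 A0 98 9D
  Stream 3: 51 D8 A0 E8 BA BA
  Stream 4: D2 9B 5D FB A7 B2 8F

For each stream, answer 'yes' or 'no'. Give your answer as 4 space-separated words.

Answer: yes no yes no

Derivation:
Stream 1: decodes cleanly. VALID
Stream 2: error at byte offset 0. INVALID
Stream 3: decodes cleanly. VALID
Stream 4: error at byte offset 3. INVALID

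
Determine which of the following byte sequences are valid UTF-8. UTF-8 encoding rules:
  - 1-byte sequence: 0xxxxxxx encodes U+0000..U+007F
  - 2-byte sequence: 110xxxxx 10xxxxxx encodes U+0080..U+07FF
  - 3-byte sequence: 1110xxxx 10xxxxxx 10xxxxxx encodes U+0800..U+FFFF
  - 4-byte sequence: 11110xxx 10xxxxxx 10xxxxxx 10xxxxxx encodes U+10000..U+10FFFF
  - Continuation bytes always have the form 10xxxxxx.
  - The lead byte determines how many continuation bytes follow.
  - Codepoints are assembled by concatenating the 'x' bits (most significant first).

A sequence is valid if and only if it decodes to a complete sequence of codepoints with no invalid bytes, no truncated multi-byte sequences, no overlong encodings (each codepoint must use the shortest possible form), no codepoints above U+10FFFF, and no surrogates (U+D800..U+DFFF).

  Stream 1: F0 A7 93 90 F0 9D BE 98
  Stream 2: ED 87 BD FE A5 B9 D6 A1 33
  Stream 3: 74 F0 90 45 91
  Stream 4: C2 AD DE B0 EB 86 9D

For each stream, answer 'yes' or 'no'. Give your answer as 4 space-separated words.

Answer: yes no no yes

Derivation:
Stream 1: decodes cleanly. VALID
Stream 2: error at byte offset 3. INVALID
Stream 3: error at byte offset 3. INVALID
Stream 4: decodes cleanly. VALID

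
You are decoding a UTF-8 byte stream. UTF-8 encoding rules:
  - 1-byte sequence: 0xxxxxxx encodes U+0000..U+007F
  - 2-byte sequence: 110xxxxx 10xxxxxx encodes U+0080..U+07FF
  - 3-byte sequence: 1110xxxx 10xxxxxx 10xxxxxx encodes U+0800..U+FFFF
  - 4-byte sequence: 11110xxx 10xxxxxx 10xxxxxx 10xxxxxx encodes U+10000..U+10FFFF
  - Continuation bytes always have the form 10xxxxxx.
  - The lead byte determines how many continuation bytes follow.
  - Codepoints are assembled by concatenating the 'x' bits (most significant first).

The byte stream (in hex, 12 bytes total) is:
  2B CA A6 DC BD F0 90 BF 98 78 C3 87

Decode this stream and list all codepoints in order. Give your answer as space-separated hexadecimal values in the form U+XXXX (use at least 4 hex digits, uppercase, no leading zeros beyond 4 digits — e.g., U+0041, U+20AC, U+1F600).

Byte[0]=2B: 1-byte ASCII. cp=U+002B
Byte[1]=CA: 2-byte lead, need 1 cont bytes. acc=0xA
Byte[2]=A6: continuation. acc=(acc<<6)|0x26=0x2A6
Completed: cp=U+02A6 (starts at byte 1)
Byte[3]=DC: 2-byte lead, need 1 cont bytes. acc=0x1C
Byte[4]=BD: continuation. acc=(acc<<6)|0x3D=0x73D
Completed: cp=U+073D (starts at byte 3)
Byte[5]=F0: 4-byte lead, need 3 cont bytes. acc=0x0
Byte[6]=90: continuation. acc=(acc<<6)|0x10=0x10
Byte[7]=BF: continuation. acc=(acc<<6)|0x3F=0x43F
Byte[8]=98: continuation. acc=(acc<<6)|0x18=0x10FD8
Completed: cp=U+10FD8 (starts at byte 5)
Byte[9]=78: 1-byte ASCII. cp=U+0078
Byte[10]=C3: 2-byte lead, need 1 cont bytes. acc=0x3
Byte[11]=87: continuation. acc=(acc<<6)|0x07=0xC7
Completed: cp=U+00C7 (starts at byte 10)

Answer: U+002B U+02A6 U+073D U+10FD8 U+0078 U+00C7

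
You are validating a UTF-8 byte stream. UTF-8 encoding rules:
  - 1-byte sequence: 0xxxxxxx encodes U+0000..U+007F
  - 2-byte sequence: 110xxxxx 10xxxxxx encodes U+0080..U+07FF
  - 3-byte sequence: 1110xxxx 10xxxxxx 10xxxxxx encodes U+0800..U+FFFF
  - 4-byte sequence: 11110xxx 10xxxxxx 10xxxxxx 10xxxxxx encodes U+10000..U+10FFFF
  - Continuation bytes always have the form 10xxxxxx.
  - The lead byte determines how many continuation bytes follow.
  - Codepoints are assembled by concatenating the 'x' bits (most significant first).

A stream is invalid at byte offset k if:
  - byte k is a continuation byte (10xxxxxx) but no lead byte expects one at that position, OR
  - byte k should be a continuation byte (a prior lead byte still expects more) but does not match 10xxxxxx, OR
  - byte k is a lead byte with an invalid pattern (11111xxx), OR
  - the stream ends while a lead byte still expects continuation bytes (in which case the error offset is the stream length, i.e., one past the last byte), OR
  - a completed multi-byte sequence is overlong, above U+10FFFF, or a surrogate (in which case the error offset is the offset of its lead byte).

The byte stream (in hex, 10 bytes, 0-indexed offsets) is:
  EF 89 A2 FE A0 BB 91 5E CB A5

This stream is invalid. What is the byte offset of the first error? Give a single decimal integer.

Answer: 3

Derivation:
Byte[0]=EF: 3-byte lead, need 2 cont bytes. acc=0xF
Byte[1]=89: continuation. acc=(acc<<6)|0x09=0x3C9
Byte[2]=A2: continuation. acc=(acc<<6)|0x22=0xF262
Completed: cp=U+F262 (starts at byte 0)
Byte[3]=FE: INVALID lead byte (not 0xxx/110x/1110/11110)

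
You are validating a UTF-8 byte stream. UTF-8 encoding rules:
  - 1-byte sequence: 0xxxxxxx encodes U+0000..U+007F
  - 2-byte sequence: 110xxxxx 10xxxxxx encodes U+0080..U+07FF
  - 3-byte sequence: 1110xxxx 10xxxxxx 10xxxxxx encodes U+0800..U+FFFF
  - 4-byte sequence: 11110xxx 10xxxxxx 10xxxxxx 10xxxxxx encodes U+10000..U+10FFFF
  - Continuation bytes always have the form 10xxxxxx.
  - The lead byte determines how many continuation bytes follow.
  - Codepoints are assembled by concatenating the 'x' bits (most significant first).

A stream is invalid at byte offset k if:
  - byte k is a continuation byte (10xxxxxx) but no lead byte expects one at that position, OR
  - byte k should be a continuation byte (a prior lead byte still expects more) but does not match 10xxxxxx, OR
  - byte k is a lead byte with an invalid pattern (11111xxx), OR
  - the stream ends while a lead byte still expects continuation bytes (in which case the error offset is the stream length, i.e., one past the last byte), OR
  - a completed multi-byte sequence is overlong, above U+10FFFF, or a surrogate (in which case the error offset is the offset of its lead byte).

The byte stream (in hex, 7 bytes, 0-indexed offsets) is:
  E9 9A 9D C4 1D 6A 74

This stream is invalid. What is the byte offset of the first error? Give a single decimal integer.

Answer: 4

Derivation:
Byte[0]=E9: 3-byte lead, need 2 cont bytes. acc=0x9
Byte[1]=9A: continuation. acc=(acc<<6)|0x1A=0x25A
Byte[2]=9D: continuation. acc=(acc<<6)|0x1D=0x969D
Completed: cp=U+969D (starts at byte 0)
Byte[3]=C4: 2-byte lead, need 1 cont bytes. acc=0x4
Byte[4]=1D: expected 10xxxxxx continuation. INVALID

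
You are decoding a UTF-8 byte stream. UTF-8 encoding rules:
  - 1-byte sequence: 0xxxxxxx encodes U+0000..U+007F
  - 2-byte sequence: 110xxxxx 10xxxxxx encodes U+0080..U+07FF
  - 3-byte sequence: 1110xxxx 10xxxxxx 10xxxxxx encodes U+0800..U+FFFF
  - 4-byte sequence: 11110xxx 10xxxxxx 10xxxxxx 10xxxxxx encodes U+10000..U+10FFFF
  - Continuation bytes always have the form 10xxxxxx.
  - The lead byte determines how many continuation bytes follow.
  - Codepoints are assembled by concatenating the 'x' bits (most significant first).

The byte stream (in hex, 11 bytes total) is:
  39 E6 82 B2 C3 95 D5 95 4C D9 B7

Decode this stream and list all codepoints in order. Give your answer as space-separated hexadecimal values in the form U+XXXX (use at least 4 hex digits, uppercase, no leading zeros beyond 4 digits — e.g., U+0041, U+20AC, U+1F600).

Answer: U+0039 U+60B2 U+00D5 U+0555 U+004C U+0677

Derivation:
Byte[0]=39: 1-byte ASCII. cp=U+0039
Byte[1]=E6: 3-byte lead, need 2 cont bytes. acc=0x6
Byte[2]=82: continuation. acc=(acc<<6)|0x02=0x182
Byte[3]=B2: continuation. acc=(acc<<6)|0x32=0x60B2
Completed: cp=U+60B2 (starts at byte 1)
Byte[4]=C3: 2-byte lead, need 1 cont bytes. acc=0x3
Byte[5]=95: continuation. acc=(acc<<6)|0x15=0xD5
Completed: cp=U+00D5 (starts at byte 4)
Byte[6]=D5: 2-byte lead, need 1 cont bytes. acc=0x15
Byte[7]=95: continuation. acc=(acc<<6)|0x15=0x555
Completed: cp=U+0555 (starts at byte 6)
Byte[8]=4C: 1-byte ASCII. cp=U+004C
Byte[9]=D9: 2-byte lead, need 1 cont bytes. acc=0x19
Byte[10]=B7: continuation. acc=(acc<<6)|0x37=0x677
Completed: cp=U+0677 (starts at byte 9)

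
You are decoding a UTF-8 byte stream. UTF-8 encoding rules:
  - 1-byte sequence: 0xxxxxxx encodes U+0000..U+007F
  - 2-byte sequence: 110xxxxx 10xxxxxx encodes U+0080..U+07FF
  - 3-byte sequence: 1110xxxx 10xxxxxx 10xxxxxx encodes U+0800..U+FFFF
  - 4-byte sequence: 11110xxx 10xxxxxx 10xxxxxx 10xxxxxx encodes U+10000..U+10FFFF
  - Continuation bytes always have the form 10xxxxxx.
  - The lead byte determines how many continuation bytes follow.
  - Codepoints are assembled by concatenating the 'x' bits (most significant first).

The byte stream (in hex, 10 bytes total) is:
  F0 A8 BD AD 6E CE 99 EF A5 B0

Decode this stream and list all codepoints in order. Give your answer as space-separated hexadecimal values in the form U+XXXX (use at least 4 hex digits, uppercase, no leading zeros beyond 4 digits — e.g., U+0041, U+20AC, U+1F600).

Answer: U+28F6D U+006E U+0399 U+F970

Derivation:
Byte[0]=F0: 4-byte lead, need 3 cont bytes. acc=0x0
Byte[1]=A8: continuation. acc=(acc<<6)|0x28=0x28
Byte[2]=BD: continuation. acc=(acc<<6)|0x3D=0xA3D
Byte[3]=AD: continuation. acc=(acc<<6)|0x2D=0x28F6D
Completed: cp=U+28F6D (starts at byte 0)
Byte[4]=6E: 1-byte ASCII. cp=U+006E
Byte[5]=CE: 2-byte lead, need 1 cont bytes. acc=0xE
Byte[6]=99: continuation. acc=(acc<<6)|0x19=0x399
Completed: cp=U+0399 (starts at byte 5)
Byte[7]=EF: 3-byte lead, need 2 cont bytes. acc=0xF
Byte[8]=A5: continuation. acc=(acc<<6)|0x25=0x3E5
Byte[9]=B0: continuation. acc=(acc<<6)|0x30=0xF970
Completed: cp=U+F970 (starts at byte 7)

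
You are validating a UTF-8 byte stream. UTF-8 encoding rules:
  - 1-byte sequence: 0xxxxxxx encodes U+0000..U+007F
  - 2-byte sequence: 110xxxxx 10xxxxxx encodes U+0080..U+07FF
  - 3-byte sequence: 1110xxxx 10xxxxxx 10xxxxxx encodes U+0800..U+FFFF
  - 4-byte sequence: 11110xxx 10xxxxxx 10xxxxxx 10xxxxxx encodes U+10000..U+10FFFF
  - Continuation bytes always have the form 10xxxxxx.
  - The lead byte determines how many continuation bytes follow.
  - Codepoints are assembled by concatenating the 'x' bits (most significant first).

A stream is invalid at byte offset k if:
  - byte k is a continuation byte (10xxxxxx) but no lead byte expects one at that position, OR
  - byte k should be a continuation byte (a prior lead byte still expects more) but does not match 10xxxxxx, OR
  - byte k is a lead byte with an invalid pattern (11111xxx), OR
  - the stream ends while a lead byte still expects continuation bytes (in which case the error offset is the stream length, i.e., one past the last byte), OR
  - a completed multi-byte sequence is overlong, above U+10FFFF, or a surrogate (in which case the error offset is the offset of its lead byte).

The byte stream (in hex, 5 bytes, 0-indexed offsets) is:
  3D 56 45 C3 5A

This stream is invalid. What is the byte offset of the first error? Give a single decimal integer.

Answer: 4

Derivation:
Byte[0]=3D: 1-byte ASCII. cp=U+003D
Byte[1]=56: 1-byte ASCII. cp=U+0056
Byte[2]=45: 1-byte ASCII. cp=U+0045
Byte[3]=C3: 2-byte lead, need 1 cont bytes. acc=0x3
Byte[4]=5A: expected 10xxxxxx continuation. INVALID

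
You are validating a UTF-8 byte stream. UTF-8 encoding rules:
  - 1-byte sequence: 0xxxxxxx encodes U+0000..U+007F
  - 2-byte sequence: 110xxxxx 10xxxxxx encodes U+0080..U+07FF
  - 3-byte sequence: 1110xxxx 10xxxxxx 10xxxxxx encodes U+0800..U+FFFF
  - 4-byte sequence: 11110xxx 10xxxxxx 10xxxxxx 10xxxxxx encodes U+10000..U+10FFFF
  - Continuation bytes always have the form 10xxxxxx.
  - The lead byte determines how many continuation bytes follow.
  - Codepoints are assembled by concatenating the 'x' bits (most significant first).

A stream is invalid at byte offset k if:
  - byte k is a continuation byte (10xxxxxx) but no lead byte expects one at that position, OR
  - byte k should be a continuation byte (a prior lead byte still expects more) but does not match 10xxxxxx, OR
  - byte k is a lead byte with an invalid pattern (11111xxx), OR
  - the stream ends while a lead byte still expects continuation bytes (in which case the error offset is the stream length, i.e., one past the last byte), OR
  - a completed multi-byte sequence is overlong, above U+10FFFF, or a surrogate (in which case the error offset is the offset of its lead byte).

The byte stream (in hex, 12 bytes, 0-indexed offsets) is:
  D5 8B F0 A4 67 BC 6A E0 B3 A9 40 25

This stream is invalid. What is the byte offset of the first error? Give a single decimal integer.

Byte[0]=D5: 2-byte lead, need 1 cont bytes. acc=0x15
Byte[1]=8B: continuation. acc=(acc<<6)|0x0B=0x54B
Completed: cp=U+054B (starts at byte 0)
Byte[2]=F0: 4-byte lead, need 3 cont bytes. acc=0x0
Byte[3]=A4: continuation. acc=(acc<<6)|0x24=0x24
Byte[4]=67: expected 10xxxxxx continuation. INVALID

Answer: 4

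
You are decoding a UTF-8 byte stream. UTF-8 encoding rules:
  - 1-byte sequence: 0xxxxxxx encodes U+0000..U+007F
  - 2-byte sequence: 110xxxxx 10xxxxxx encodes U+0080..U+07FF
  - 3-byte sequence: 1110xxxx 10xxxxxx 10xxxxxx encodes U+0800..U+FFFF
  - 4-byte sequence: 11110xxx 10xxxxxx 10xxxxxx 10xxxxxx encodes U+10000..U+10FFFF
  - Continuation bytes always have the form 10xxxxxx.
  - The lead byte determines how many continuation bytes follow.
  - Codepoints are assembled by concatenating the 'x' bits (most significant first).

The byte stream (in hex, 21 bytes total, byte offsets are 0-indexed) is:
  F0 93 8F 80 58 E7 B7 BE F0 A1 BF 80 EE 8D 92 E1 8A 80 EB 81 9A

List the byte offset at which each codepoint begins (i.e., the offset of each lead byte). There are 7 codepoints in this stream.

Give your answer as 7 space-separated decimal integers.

Answer: 0 4 5 8 12 15 18

Derivation:
Byte[0]=F0: 4-byte lead, need 3 cont bytes. acc=0x0
Byte[1]=93: continuation. acc=(acc<<6)|0x13=0x13
Byte[2]=8F: continuation. acc=(acc<<6)|0x0F=0x4CF
Byte[3]=80: continuation. acc=(acc<<6)|0x00=0x133C0
Completed: cp=U+133C0 (starts at byte 0)
Byte[4]=58: 1-byte ASCII. cp=U+0058
Byte[5]=E7: 3-byte lead, need 2 cont bytes. acc=0x7
Byte[6]=B7: continuation. acc=(acc<<6)|0x37=0x1F7
Byte[7]=BE: continuation. acc=(acc<<6)|0x3E=0x7DFE
Completed: cp=U+7DFE (starts at byte 5)
Byte[8]=F0: 4-byte lead, need 3 cont bytes. acc=0x0
Byte[9]=A1: continuation. acc=(acc<<6)|0x21=0x21
Byte[10]=BF: continuation. acc=(acc<<6)|0x3F=0x87F
Byte[11]=80: continuation. acc=(acc<<6)|0x00=0x21FC0
Completed: cp=U+21FC0 (starts at byte 8)
Byte[12]=EE: 3-byte lead, need 2 cont bytes. acc=0xE
Byte[13]=8D: continuation. acc=(acc<<6)|0x0D=0x38D
Byte[14]=92: continuation. acc=(acc<<6)|0x12=0xE352
Completed: cp=U+E352 (starts at byte 12)
Byte[15]=E1: 3-byte lead, need 2 cont bytes. acc=0x1
Byte[16]=8A: continuation. acc=(acc<<6)|0x0A=0x4A
Byte[17]=80: continuation. acc=(acc<<6)|0x00=0x1280
Completed: cp=U+1280 (starts at byte 15)
Byte[18]=EB: 3-byte lead, need 2 cont bytes. acc=0xB
Byte[19]=81: continuation. acc=(acc<<6)|0x01=0x2C1
Byte[20]=9A: continuation. acc=(acc<<6)|0x1A=0xB05A
Completed: cp=U+B05A (starts at byte 18)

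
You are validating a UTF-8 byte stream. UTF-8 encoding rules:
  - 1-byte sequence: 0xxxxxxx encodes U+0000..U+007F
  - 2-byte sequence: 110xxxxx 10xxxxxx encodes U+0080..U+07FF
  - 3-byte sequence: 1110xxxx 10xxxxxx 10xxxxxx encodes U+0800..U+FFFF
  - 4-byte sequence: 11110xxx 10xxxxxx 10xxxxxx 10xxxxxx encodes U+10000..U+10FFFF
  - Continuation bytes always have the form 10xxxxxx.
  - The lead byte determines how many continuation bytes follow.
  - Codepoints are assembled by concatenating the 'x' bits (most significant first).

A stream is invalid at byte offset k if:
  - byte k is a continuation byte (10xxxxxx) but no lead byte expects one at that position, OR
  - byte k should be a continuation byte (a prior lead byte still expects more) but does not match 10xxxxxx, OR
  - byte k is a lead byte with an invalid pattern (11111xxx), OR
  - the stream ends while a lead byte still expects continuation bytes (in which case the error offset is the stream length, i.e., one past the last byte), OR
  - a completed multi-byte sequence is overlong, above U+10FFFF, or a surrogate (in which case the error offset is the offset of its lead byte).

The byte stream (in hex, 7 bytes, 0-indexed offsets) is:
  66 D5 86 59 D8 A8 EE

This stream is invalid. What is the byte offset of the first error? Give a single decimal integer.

Byte[0]=66: 1-byte ASCII. cp=U+0066
Byte[1]=D5: 2-byte lead, need 1 cont bytes. acc=0x15
Byte[2]=86: continuation. acc=(acc<<6)|0x06=0x546
Completed: cp=U+0546 (starts at byte 1)
Byte[3]=59: 1-byte ASCII. cp=U+0059
Byte[4]=D8: 2-byte lead, need 1 cont bytes. acc=0x18
Byte[5]=A8: continuation. acc=(acc<<6)|0x28=0x628
Completed: cp=U+0628 (starts at byte 4)
Byte[6]=EE: 3-byte lead, need 2 cont bytes. acc=0xE
Byte[7]: stream ended, expected continuation. INVALID

Answer: 7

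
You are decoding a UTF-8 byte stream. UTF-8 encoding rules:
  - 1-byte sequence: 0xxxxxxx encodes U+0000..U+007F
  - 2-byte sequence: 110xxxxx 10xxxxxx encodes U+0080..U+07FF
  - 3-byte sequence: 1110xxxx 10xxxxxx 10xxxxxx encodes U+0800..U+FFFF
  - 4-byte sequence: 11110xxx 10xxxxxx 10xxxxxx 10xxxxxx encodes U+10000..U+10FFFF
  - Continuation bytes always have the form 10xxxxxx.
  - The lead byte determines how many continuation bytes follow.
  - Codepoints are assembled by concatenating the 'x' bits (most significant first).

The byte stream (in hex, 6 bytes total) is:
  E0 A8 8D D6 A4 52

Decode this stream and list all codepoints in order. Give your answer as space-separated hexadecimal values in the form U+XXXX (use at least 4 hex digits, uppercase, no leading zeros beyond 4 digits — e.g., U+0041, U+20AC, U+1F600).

Byte[0]=E0: 3-byte lead, need 2 cont bytes. acc=0x0
Byte[1]=A8: continuation. acc=(acc<<6)|0x28=0x28
Byte[2]=8D: continuation. acc=(acc<<6)|0x0D=0xA0D
Completed: cp=U+0A0D (starts at byte 0)
Byte[3]=D6: 2-byte lead, need 1 cont bytes. acc=0x16
Byte[4]=A4: continuation. acc=(acc<<6)|0x24=0x5A4
Completed: cp=U+05A4 (starts at byte 3)
Byte[5]=52: 1-byte ASCII. cp=U+0052

Answer: U+0A0D U+05A4 U+0052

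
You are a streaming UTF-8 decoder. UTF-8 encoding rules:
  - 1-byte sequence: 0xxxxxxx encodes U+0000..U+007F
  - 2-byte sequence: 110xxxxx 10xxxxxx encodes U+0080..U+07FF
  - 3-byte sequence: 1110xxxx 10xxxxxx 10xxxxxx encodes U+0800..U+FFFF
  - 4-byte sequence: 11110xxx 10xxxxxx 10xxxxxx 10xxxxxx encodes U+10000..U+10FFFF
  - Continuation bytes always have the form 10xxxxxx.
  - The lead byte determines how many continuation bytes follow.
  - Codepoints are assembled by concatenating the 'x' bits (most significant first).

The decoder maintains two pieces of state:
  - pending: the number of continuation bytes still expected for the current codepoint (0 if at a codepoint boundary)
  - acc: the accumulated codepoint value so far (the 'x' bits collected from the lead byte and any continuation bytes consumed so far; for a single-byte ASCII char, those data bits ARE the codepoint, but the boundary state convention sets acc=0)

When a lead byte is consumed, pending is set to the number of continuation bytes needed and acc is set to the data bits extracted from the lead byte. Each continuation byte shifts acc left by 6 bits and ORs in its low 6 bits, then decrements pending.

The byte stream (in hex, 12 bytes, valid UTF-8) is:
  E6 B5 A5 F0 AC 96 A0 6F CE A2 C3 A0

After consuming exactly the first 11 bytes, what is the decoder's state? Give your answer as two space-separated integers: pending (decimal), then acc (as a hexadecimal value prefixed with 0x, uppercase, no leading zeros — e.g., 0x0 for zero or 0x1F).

Byte[0]=E6: 3-byte lead. pending=2, acc=0x6
Byte[1]=B5: continuation. acc=(acc<<6)|0x35=0x1B5, pending=1
Byte[2]=A5: continuation. acc=(acc<<6)|0x25=0x6D65, pending=0
Byte[3]=F0: 4-byte lead. pending=3, acc=0x0
Byte[4]=AC: continuation. acc=(acc<<6)|0x2C=0x2C, pending=2
Byte[5]=96: continuation. acc=(acc<<6)|0x16=0xB16, pending=1
Byte[6]=A0: continuation. acc=(acc<<6)|0x20=0x2C5A0, pending=0
Byte[7]=6F: 1-byte. pending=0, acc=0x0
Byte[8]=CE: 2-byte lead. pending=1, acc=0xE
Byte[9]=A2: continuation. acc=(acc<<6)|0x22=0x3A2, pending=0
Byte[10]=C3: 2-byte lead. pending=1, acc=0x3

Answer: 1 0x3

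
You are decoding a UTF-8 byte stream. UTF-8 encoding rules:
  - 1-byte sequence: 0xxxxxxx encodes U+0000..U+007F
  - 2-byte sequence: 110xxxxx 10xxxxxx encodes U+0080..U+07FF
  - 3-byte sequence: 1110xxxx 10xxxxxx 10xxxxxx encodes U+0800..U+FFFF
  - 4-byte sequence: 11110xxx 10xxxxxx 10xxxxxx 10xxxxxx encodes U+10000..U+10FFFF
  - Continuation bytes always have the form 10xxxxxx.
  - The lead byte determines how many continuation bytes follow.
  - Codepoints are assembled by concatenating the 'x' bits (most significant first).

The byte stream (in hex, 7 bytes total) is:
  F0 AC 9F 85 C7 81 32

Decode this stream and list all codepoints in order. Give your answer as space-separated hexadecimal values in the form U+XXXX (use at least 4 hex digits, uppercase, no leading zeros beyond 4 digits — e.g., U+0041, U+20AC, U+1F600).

Byte[0]=F0: 4-byte lead, need 3 cont bytes. acc=0x0
Byte[1]=AC: continuation. acc=(acc<<6)|0x2C=0x2C
Byte[2]=9F: continuation. acc=(acc<<6)|0x1F=0xB1F
Byte[3]=85: continuation. acc=(acc<<6)|0x05=0x2C7C5
Completed: cp=U+2C7C5 (starts at byte 0)
Byte[4]=C7: 2-byte lead, need 1 cont bytes. acc=0x7
Byte[5]=81: continuation. acc=(acc<<6)|0x01=0x1C1
Completed: cp=U+01C1 (starts at byte 4)
Byte[6]=32: 1-byte ASCII. cp=U+0032

Answer: U+2C7C5 U+01C1 U+0032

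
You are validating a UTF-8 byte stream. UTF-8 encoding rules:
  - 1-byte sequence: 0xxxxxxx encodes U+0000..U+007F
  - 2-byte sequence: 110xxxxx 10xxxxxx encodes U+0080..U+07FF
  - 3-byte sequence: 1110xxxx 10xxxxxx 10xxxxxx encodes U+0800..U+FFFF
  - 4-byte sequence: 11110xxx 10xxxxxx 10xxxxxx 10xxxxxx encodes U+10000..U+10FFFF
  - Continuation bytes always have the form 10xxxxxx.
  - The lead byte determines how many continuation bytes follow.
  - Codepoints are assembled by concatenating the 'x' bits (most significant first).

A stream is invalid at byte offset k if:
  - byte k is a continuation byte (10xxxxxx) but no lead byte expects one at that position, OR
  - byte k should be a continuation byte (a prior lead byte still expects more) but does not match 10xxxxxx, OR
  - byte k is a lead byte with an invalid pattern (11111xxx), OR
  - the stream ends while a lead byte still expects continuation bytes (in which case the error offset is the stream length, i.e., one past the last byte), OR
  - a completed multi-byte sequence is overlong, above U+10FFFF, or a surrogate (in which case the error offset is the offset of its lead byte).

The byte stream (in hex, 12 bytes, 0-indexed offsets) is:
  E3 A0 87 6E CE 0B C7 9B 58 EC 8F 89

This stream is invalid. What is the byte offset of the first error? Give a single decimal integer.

Answer: 5

Derivation:
Byte[0]=E3: 3-byte lead, need 2 cont bytes. acc=0x3
Byte[1]=A0: continuation. acc=(acc<<6)|0x20=0xE0
Byte[2]=87: continuation. acc=(acc<<6)|0x07=0x3807
Completed: cp=U+3807 (starts at byte 0)
Byte[3]=6E: 1-byte ASCII. cp=U+006E
Byte[4]=CE: 2-byte lead, need 1 cont bytes. acc=0xE
Byte[5]=0B: expected 10xxxxxx continuation. INVALID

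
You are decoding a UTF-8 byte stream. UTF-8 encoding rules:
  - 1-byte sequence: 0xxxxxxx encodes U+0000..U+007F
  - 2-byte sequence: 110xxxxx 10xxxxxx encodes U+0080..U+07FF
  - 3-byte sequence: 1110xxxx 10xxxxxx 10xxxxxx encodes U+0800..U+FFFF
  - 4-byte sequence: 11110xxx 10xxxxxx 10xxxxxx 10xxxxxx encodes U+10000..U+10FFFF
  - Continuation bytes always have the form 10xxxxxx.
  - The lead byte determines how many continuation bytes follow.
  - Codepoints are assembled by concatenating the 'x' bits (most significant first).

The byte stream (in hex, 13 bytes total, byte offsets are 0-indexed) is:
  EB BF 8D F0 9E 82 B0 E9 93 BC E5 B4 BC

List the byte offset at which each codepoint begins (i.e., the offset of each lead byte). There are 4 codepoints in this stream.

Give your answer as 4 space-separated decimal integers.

Answer: 0 3 7 10

Derivation:
Byte[0]=EB: 3-byte lead, need 2 cont bytes. acc=0xB
Byte[1]=BF: continuation. acc=(acc<<6)|0x3F=0x2FF
Byte[2]=8D: continuation. acc=(acc<<6)|0x0D=0xBFCD
Completed: cp=U+BFCD (starts at byte 0)
Byte[3]=F0: 4-byte lead, need 3 cont bytes. acc=0x0
Byte[4]=9E: continuation. acc=(acc<<6)|0x1E=0x1E
Byte[5]=82: continuation. acc=(acc<<6)|0x02=0x782
Byte[6]=B0: continuation. acc=(acc<<6)|0x30=0x1E0B0
Completed: cp=U+1E0B0 (starts at byte 3)
Byte[7]=E9: 3-byte lead, need 2 cont bytes. acc=0x9
Byte[8]=93: continuation. acc=(acc<<6)|0x13=0x253
Byte[9]=BC: continuation. acc=(acc<<6)|0x3C=0x94FC
Completed: cp=U+94FC (starts at byte 7)
Byte[10]=E5: 3-byte lead, need 2 cont bytes. acc=0x5
Byte[11]=B4: continuation. acc=(acc<<6)|0x34=0x174
Byte[12]=BC: continuation. acc=(acc<<6)|0x3C=0x5D3C
Completed: cp=U+5D3C (starts at byte 10)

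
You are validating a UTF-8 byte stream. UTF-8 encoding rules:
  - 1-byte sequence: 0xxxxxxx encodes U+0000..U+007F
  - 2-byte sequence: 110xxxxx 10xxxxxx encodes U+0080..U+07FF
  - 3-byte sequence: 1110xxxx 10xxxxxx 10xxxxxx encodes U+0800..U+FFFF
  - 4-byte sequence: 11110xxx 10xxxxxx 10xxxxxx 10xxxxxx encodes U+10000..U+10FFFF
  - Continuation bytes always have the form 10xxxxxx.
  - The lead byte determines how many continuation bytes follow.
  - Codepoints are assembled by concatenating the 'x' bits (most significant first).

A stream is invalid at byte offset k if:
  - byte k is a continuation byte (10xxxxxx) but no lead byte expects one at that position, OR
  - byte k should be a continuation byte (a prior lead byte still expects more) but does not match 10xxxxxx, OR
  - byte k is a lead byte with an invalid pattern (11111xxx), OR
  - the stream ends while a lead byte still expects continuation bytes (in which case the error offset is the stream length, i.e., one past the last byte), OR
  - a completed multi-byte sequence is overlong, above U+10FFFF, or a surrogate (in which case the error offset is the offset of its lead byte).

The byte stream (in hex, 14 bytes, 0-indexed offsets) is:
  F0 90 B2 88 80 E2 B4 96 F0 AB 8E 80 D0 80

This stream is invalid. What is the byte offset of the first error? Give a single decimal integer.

Answer: 4

Derivation:
Byte[0]=F0: 4-byte lead, need 3 cont bytes. acc=0x0
Byte[1]=90: continuation. acc=(acc<<6)|0x10=0x10
Byte[2]=B2: continuation. acc=(acc<<6)|0x32=0x432
Byte[3]=88: continuation. acc=(acc<<6)|0x08=0x10C88
Completed: cp=U+10C88 (starts at byte 0)
Byte[4]=80: INVALID lead byte (not 0xxx/110x/1110/11110)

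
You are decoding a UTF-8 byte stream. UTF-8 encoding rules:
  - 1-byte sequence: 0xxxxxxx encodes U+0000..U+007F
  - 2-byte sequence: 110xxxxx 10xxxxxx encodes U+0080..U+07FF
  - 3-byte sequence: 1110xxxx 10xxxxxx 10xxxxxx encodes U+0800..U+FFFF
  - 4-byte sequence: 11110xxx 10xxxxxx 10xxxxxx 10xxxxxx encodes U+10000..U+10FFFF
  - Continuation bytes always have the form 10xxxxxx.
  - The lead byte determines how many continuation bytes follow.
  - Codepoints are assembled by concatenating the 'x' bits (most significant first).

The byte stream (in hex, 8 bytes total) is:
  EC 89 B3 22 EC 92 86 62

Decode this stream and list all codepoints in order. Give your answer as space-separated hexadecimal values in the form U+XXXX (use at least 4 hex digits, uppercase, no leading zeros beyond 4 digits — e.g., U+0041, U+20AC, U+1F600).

Answer: U+C273 U+0022 U+C486 U+0062

Derivation:
Byte[0]=EC: 3-byte lead, need 2 cont bytes. acc=0xC
Byte[1]=89: continuation. acc=(acc<<6)|0x09=0x309
Byte[2]=B3: continuation. acc=(acc<<6)|0x33=0xC273
Completed: cp=U+C273 (starts at byte 0)
Byte[3]=22: 1-byte ASCII. cp=U+0022
Byte[4]=EC: 3-byte lead, need 2 cont bytes. acc=0xC
Byte[5]=92: continuation. acc=(acc<<6)|0x12=0x312
Byte[6]=86: continuation. acc=(acc<<6)|0x06=0xC486
Completed: cp=U+C486 (starts at byte 4)
Byte[7]=62: 1-byte ASCII. cp=U+0062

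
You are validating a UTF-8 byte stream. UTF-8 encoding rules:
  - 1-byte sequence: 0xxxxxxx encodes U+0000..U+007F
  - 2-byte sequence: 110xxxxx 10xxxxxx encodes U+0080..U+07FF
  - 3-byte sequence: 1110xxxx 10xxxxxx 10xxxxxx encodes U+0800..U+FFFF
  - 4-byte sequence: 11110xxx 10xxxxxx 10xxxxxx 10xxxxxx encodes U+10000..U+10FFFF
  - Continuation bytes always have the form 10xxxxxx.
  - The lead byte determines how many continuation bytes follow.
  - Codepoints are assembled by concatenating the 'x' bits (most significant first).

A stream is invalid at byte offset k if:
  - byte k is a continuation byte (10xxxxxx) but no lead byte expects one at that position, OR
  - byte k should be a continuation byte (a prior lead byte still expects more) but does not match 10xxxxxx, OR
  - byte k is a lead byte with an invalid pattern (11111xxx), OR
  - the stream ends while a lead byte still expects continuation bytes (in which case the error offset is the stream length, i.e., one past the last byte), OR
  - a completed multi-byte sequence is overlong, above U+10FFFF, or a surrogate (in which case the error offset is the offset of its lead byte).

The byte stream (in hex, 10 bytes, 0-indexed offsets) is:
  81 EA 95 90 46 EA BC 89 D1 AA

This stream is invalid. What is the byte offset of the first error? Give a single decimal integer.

Byte[0]=81: INVALID lead byte (not 0xxx/110x/1110/11110)

Answer: 0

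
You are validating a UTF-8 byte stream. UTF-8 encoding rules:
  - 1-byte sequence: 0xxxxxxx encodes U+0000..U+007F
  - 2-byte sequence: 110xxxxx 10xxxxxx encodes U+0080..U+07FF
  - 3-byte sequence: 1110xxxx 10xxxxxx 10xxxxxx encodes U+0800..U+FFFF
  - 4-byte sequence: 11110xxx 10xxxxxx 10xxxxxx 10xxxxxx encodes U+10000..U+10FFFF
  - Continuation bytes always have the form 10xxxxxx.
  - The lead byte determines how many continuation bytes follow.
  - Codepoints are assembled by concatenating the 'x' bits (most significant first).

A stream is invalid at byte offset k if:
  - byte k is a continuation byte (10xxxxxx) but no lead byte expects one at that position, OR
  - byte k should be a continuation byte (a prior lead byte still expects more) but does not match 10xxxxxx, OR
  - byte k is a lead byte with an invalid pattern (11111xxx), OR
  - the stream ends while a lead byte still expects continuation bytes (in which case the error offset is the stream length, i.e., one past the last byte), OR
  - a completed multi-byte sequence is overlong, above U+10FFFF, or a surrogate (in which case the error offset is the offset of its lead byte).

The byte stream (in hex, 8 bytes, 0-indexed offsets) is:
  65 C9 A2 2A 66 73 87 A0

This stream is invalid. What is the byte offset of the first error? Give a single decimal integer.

Byte[0]=65: 1-byte ASCII. cp=U+0065
Byte[1]=C9: 2-byte lead, need 1 cont bytes. acc=0x9
Byte[2]=A2: continuation. acc=(acc<<6)|0x22=0x262
Completed: cp=U+0262 (starts at byte 1)
Byte[3]=2A: 1-byte ASCII. cp=U+002A
Byte[4]=66: 1-byte ASCII. cp=U+0066
Byte[5]=73: 1-byte ASCII. cp=U+0073
Byte[6]=87: INVALID lead byte (not 0xxx/110x/1110/11110)

Answer: 6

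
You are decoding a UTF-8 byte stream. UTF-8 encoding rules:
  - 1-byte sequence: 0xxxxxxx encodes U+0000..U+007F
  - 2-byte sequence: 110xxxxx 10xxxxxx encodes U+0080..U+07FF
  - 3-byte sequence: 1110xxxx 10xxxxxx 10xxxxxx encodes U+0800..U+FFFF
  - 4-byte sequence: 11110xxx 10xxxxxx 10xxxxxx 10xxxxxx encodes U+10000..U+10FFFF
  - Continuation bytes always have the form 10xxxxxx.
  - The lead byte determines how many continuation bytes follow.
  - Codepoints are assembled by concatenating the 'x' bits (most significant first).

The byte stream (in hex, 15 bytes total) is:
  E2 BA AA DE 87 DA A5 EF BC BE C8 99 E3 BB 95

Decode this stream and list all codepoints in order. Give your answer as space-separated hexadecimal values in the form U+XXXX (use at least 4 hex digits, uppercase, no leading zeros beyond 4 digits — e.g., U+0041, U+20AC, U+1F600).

Byte[0]=E2: 3-byte lead, need 2 cont bytes. acc=0x2
Byte[1]=BA: continuation. acc=(acc<<6)|0x3A=0xBA
Byte[2]=AA: continuation. acc=(acc<<6)|0x2A=0x2EAA
Completed: cp=U+2EAA (starts at byte 0)
Byte[3]=DE: 2-byte lead, need 1 cont bytes. acc=0x1E
Byte[4]=87: continuation. acc=(acc<<6)|0x07=0x787
Completed: cp=U+0787 (starts at byte 3)
Byte[5]=DA: 2-byte lead, need 1 cont bytes. acc=0x1A
Byte[6]=A5: continuation. acc=(acc<<6)|0x25=0x6A5
Completed: cp=U+06A5 (starts at byte 5)
Byte[7]=EF: 3-byte lead, need 2 cont bytes. acc=0xF
Byte[8]=BC: continuation. acc=(acc<<6)|0x3C=0x3FC
Byte[9]=BE: continuation. acc=(acc<<6)|0x3E=0xFF3E
Completed: cp=U+FF3E (starts at byte 7)
Byte[10]=C8: 2-byte lead, need 1 cont bytes. acc=0x8
Byte[11]=99: continuation. acc=(acc<<6)|0x19=0x219
Completed: cp=U+0219 (starts at byte 10)
Byte[12]=E3: 3-byte lead, need 2 cont bytes. acc=0x3
Byte[13]=BB: continuation. acc=(acc<<6)|0x3B=0xFB
Byte[14]=95: continuation. acc=(acc<<6)|0x15=0x3ED5
Completed: cp=U+3ED5 (starts at byte 12)

Answer: U+2EAA U+0787 U+06A5 U+FF3E U+0219 U+3ED5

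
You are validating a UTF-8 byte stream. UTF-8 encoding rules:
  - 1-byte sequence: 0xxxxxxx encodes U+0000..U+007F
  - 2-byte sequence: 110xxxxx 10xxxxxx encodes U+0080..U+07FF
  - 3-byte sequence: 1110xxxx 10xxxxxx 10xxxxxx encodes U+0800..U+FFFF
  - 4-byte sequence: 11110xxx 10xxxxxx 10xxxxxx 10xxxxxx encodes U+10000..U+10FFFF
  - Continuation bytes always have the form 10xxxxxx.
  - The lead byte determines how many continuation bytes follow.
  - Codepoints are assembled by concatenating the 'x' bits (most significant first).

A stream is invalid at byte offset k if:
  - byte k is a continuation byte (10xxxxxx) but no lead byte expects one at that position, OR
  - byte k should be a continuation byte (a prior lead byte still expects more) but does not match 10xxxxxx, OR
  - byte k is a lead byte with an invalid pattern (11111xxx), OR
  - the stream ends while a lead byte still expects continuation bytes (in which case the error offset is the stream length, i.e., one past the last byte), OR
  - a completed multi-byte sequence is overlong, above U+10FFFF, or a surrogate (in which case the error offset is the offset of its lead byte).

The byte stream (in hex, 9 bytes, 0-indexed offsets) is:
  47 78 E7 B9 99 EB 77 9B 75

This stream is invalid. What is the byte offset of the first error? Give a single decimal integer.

Answer: 6

Derivation:
Byte[0]=47: 1-byte ASCII. cp=U+0047
Byte[1]=78: 1-byte ASCII. cp=U+0078
Byte[2]=E7: 3-byte lead, need 2 cont bytes. acc=0x7
Byte[3]=B9: continuation. acc=(acc<<6)|0x39=0x1F9
Byte[4]=99: continuation. acc=(acc<<6)|0x19=0x7E59
Completed: cp=U+7E59 (starts at byte 2)
Byte[5]=EB: 3-byte lead, need 2 cont bytes. acc=0xB
Byte[6]=77: expected 10xxxxxx continuation. INVALID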